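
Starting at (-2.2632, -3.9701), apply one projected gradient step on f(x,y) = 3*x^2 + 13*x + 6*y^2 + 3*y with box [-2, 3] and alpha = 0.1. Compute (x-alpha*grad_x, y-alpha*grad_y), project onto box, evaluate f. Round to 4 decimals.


Step 1: Compute gradient at (-2.2632, -3.9701).
grad_x = 2*3*-2.2632 + 13 = -0.5792
grad_y = 2*6*-3.9701 + 3 = -44.6412
Step 2: Gradient step.
x_raw = -2.2632 - 0.1*-0.5792 = -2.2053
y_raw = -3.9701 - 0.1*-44.6412 = 0.494
Step 3: Project onto [-2, 3].
x_proj = clip(-2.2053) = -2.0
y_proj = clip(0.494) = 0.494
Step 4: Evaluate f.
f(-2.0, 0.494) = -11.0536


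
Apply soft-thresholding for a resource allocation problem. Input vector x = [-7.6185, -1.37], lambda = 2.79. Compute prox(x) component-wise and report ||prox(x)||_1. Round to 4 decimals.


Soft-thresholding with lambda = 2.79:
prox(-7.6185) = sign(-7.6185)*max(|-7.6185| - 2.79, 0) = -4.8285
prox(-1.37) = sign(-1.37)*max(|-1.37| - 2.79, 0) = 0.0
prox(x) = [-4.8285, 0.0]
||prox(x)||_1 = 4.8285 + 0.0 = 4.8285


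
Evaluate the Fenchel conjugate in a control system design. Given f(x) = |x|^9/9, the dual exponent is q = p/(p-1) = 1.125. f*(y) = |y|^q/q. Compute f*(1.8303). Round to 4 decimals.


The conjugate exponent q satisfies 1/p + 1/q = 1.
p = 9, so q = 9/(9 - 1) = 1.125
|y|^q = 1.8303^1.125 = 1.974
f*(1.8303) = 1.974 / 1.125 = 1.7546


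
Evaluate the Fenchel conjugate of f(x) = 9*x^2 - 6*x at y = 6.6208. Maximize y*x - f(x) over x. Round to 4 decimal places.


f*(y) = sup_x {y*x - a*x^2 - b*x} = sup_x {(y-b)*x - a*x^2}
FOC: (y - b) - 2a*x = 0 => x* = (y - b)/(2a)
x* = (6.6208 + 6)/(2*9) = 0.7012
f*(6.6208) = (y-b)^2/(4a) = (6.6208 + 6)^2/(4*9)
= 159.2846/36 = 4.4246


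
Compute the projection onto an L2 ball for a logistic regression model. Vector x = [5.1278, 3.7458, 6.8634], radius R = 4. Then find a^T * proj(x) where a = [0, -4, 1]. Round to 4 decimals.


Step 1: Compute ||x|| (intermediates to 6 decimals).
||x|| = sqrt(5.1278^2 + 3.7458^2 + 6.8634^2) = 9.350487
Step 2: Project.
Since ||x|| > R, scale = R/||x|| = 4/9.350487 = 0.427785, proj(x) = scale * x
proj(x) = [2.193596, 1.602397, 2.93606]
Step 3: Dot product.
a^T * proj(x) = 0*2.193596 - 4*1.602397 + 1*2.93606 = -3.4735


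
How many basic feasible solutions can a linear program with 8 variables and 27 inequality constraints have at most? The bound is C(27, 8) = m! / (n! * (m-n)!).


Each vertex corresponds to some choice of n active constraints out of m, so the number of vertices is at most C(m, n) = m! / (n!(m-n)!).
m = 27, n = 8
Numerator: 27 * 26 * 25 * 24 * 23 * 22 * 21 * 20
Denominator: 8! = 40320
C(27, 8) = 2220075


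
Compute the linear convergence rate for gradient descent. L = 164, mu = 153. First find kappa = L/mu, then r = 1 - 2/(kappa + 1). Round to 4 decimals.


Step 1: Compute the condition number.
kappa = L/mu = 164/153 = 1.0719
Step 2: Compute the convergence rate.
r = 1 - 2/(kappa + 1) = 1 - 2*mu/(L + mu) = (L - mu)/(L + mu) = 11/317 = 0.0347


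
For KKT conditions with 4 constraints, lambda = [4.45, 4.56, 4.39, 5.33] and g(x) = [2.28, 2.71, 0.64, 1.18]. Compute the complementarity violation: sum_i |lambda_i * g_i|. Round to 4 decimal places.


KKT complementary slackness check:
lambda_1 * g_1 = 4.45 * 2.28 = 10.146
lambda_2 * g_2 = 4.56 * 2.71 = 12.3576
lambda_3 * g_3 = 4.39 * 0.64 = 2.8096
lambda_4 * g_4 = 5.33 * 1.18 = 6.2894
Total violation = 10.146 + 12.3576 + 2.8096 + 6.2894 = 31.6026


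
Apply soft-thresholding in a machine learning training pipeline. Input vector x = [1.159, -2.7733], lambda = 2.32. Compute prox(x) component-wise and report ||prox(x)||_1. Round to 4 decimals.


Soft-thresholding with lambda = 2.32:
prox(1.159) = sign(1.159)*max(|1.159| - 2.32, 0) = 0.0
prox(-2.7733) = sign(-2.7733)*max(|-2.7733| - 2.32, 0) = -0.4533
prox(x) = [0.0, -0.4533]
||prox(x)||_1 = 0.0 + 0.4533 = 0.4533


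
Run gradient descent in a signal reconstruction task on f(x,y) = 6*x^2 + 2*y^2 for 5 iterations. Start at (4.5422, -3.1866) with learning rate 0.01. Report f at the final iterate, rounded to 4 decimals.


Gradient descent on f(x,y) = 6*x^2 + 2*y^2.
Starting point: (4.5422, -3.1866), alpha = 0.01
Step 1: grad_x = 2*6*4.5422 = 54.5064, grad_y = 2*2*-3.1866 = -12.7464
  x_1 = 4.5422 - 0.01*54.5064 = 3.9971
  y_1 = -3.1866 - 0.01*-12.7464 = -3.0591
Step 2: grad_x = 2*6*3.9971 = 47.9656, grad_y = 2*2*-3.0591 = -12.2365
  x_2 = 3.9971 - 0.01*47.9656 = 3.5175
  y_2 = -3.0591 - 0.01*-12.2365 = -2.9368
Step 3: grad_x = 2*6*3.5175 = 42.2098, grad_y = 2*2*-2.9368 = -11.7471
  x_3 = 3.5175 - 0.01*42.2098 = 3.0954
  y_3 = -2.9368 - 0.01*-11.7471 = -2.8193
Step 4: grad_x = 2*6*3.0954 = 37.1446, grad_y = 2*2*-2.8193 = -11.2772
  x_4 = 3.0954 - 0.01*37.1446 = 2.7239
  y_4 = -2.8193 - 0.01*-11.2772 = -2.7065
Step 5: grad_x = 2*6*2.7239 = 32.6872, grad_y = 2*2*-2.7065 = -10.8261
  x_5 = 2.7239 - 0.01*32.6872 = 2.3971
  y_5 = -2.7065 - 0.01*-10.8261 = -2.5983
f(2.3971, -2.5983) = 6*2.3971^2 + 2*(-2.5983)^2 = 47.9775


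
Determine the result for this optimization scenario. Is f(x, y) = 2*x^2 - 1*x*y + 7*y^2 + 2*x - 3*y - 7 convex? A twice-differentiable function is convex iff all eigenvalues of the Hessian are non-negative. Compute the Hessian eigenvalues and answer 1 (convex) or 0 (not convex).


The Hessian of f(x,y) = 2*x^2 - 1*x*y + 7*y^2 + 2*x - 3*y - 7 is:
H = [[4, -1], [-1, 14]]
Trace = 4 + 14 = 18
Determinant = 4*14 - (-1)^2 = 55
Discriminant = (18)^2 - 4*55 = 104.0
Eigenvalues: lambda_1 = 3.901, lambda_2 = 14.099
The function is convex.

1


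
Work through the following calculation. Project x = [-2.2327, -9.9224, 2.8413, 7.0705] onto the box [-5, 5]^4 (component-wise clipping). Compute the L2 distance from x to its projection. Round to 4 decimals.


Project each component onto [-5, 5].
clip(-2.2327) = -2.2327, clip(-9.9224) = -5.0, clip(2.8413) = 2.8413, clip(7.0705) = 5.0
Projection = [-2.2327, -5.0, 2.8413, 5.0]
Squared diffs: [0.0, 24.23, 0.0, 4.287]
Distance = sqrt(28.517) = 5.3401


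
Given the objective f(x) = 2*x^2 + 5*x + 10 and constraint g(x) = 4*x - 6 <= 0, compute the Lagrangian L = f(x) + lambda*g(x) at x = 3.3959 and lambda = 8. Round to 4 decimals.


Step 1: Evaluate f(x).
f(3.3959) = 2*3.3959^2 + 5*3.3959 + 10 = 50.0438
Step 2: Evaluate g(x).
g(3.3959) = 4*3.3959 - 6 = 7.5836
Step 3: Compute Lagrangian.
L = 50.0438 + 8*7.5836 = 110.7126


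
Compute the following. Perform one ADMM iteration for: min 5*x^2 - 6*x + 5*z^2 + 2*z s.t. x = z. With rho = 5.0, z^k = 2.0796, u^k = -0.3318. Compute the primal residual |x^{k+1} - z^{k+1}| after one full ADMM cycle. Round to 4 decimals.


ADMM iteration with rho = 5.0, z^k = 2.0796, u^k = -0.3318
Step 1: x-update.
Minimize 5*x^2 - 6*x + (5.0/2)*(x - 2.0796 - 0.3318)^2
FOC: (2*5 + 5.0)*x = 6 + 5.0*(2.0796 + 0.3318)
x^{k+1} = 1.2038
Step 2: z-update.
Minimize 5*z^2 + 2*z + (5.0/2)*(1.2038 - z - 0.3318)^2
FOC: (2*5 + 5.0)*z = -2 + 5.0*(1.2038 - 0.3318)
z^{k+1} = 0.1573
Step 3: u-update.
u^{k+1} = -0.3318 + 1.2038 - 0.1573 = 0.7147
Step 4: Primal residual = |1.2038 - 0.1573| = 1.0465


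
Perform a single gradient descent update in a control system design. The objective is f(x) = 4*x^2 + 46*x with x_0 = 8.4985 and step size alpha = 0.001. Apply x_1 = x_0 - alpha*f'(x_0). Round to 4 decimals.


We compute the gradient at x_0 and apply the update.
f'(x) = 8*x + 46
f'(8.4985) = 8*8.4985 + 46 = 113.988
x_1 = 8.4985 - 0.001*113.988 = 8.3845


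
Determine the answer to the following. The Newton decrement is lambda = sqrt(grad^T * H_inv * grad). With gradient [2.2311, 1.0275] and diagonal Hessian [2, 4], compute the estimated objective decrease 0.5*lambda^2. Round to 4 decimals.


Step 1: H is diagonal, so H^(-1) * g = [1.1156, 0.2569].
Step 2: g^T H^(-1) g = sum_i g_i^2 / H_ii
  = (2.2311)^2/2 + (1.0275)^2/4
  = 2.4889 + 0.2639 = 2.7528
Step 3: Objective decrease = 0.5 * g^T H^(-1) g = 1.3764


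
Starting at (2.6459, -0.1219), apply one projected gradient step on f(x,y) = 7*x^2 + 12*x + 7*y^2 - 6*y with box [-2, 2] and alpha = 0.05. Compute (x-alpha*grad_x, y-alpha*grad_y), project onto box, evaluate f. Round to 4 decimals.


Step 1: Compute gradient at (2.6459, -0.1219).
grad_x = 2*7*2.6459 + 12 = 49.0426
grad_y = 2*7*-0.1219 - 6 = -7.7066
Step 2: Gradient step.
x_raw = 2.6459 - 0.05*49.0426 = 0.1938
y_raw = -0.1219 - 0.05*-7.7066 = 0.2634
Step 3: Project onto [-2, 2].
x_proj = clip(0.1938) = 0.1938
y_proj = clip(0.2634) = 0.2634
Step 4: Evaluate f.
f(0.1938, 0.2634) = 1.4933


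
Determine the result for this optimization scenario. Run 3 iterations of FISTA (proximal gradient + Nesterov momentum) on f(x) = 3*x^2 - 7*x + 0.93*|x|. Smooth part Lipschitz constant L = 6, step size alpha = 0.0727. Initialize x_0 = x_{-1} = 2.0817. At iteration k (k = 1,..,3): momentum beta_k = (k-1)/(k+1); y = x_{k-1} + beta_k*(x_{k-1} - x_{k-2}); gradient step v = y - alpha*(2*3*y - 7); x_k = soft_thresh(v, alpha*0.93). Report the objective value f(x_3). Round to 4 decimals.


FISTA on f(x) = 3*x^2 - 7*x + 0.93*|x|
L = 6, alpha = 0.0727
Iteration 1: beta = 0.0, y = 2.0817 + 0.0*(2.0817 - 2.0817) = 2.0817
  grad(y) = 5.4902, v = y - alpha*grad = 1.6826
  prox(v) = soft_thresh(1.6826, 0.0676) = 1.615
Iteration 2: beta = 0.3333, y = 1.615 + 0.3333*(1.615 - 2.0817) = 1.4594
  grad(y) = 1.7562, v = y - alpha*grad = 1.3317
  prox(v) = soft_thresh(1.3317, 0.0676) = 1.2641
Iteration 3: beta = 0.5, y = 1.2641 + 0.5*(1.2641 - 1.615) = 1.0886
  grad(y) = -0.4681, v = y - alpha*grad = 1.1227
  prox(v) = soft_thresh(1.1227, 0.0676) = 1.0551
f(x_3) = 3*1.0551^2 - 7*1.0551 + 0.93*|1.0551| = -3.0648


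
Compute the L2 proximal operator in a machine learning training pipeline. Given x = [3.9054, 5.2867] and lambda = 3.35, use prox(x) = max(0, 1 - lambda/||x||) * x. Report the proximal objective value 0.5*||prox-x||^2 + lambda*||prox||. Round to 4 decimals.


Step 1: Compute ||x||.
||x|| = 6.5728
Step 2: Compute scaling factor.
scale = max(0, 1 - 3.35/6.5728) = 0.4903
Step 3: prox(x) = [1.9149, 2.5922]
||prox(x)|| = 3.2228
Step 4: Proximal objective.
0.5*||prox-x||^2 = 5.6113
lambda*||prox|| = 10.7964
Total = 16.4075


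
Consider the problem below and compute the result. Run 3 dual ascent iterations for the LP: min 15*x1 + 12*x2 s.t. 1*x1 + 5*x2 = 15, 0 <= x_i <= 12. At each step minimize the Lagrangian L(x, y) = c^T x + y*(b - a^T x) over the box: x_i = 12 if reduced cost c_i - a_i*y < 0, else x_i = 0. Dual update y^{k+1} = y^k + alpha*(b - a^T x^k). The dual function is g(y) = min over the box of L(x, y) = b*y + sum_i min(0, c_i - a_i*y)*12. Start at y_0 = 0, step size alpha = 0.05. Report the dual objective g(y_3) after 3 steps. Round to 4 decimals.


Dual ascent for LP: min 15*x1 + 12*x2, 1*x1 + 5*x2 = 15, 0 <= x_i <= 12
Step 1: y^k = 0.0, reduced costs: (15.0, 12.0)
  x^k = (0.0, 0.0), subgradient = b - a^T x = 15.0
  y^{k+1} = 0.0 + 0.05*15.0 = 0.75
Step 2: y^k = 0.75, reduced costs: (14.25, 8.25)
  x^k = (0.0, 0.0), subgradient = b - a^T x = 15.0
  y^{k+1} = 0.75 + 0.05*15.0 = 1.5
Step 3: y^k = 1.5, reduced costs: (13.5, 4.5)
  x^k = (0.0, 0.0), subgradient = b - a^T x = 15.0
  y^{k+1} = 1.5 + 0.05*15.0 = 2.25
Dual objective at y_3 = 2.25: reduced costs (12.75, 0.75), box minimizer x = (0.0, 0.0)
g(y_3) = b*y + (c1 - a1*y)*x1 + (c2 - a2*y)*x2 = 15*2.25 + 12.75*0.0 + 0.75*0.0 = 33.75 + 0.0 + 0.0 = 33.75


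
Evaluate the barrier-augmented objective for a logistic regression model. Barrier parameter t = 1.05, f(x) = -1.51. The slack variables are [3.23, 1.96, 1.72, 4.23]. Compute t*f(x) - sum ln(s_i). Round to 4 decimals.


Step 1: Compute log-barrier.
ln values: [1.1725, 0.6729, 0.5423, 1.4422]
phi = -(1.1725 + 0.6729 + 0.5423 + 1.4422) = -3.83
Step 2: Compute augmented objective.
t*f(x) = 1.05*-1.51 = -1.5855
Total = -1.5855 - 3.83 = -5.4155


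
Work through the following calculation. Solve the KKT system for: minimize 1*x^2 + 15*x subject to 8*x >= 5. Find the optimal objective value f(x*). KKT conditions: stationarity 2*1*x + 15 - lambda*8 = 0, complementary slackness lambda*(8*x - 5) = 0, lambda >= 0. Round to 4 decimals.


Step 1: Try lambda = 0 (constraint inactive).
x_unc = -15/(2*1) = -7.5
Check: 8*-7.5 = -60.0 < 5 -- violated!
Step 2: Constraint must be active: 8*x = 5
x* = 5/8 = 0.625
lambda = (2*1*0.625 + 15)/8 = 2.0313
Step 3: Compute optimal value.
f(x*) = 1*0.625^2 + 15*0.625 = 9.7656


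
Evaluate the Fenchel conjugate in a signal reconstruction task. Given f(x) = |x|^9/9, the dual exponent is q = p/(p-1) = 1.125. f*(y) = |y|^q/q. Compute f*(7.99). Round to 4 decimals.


The conjugate exponent q satisfies 1/p + 1/q = 1.
p = 9, so q = 9/(9 - 1) = 1.125
|y|^q = 7.99^1.125 = 10.3601
f*(7.99) = 10.3601 / 1.125 = 9.209


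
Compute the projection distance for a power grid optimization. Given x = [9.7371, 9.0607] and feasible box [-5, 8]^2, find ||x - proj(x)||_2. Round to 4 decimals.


Project each component onto [-5, 8].
clip(9.7371) = 8.0, clip(9.0607) = 8.0
Projection = [8.0, 8.0]
Squared diffs: [3.0175, 1.1251]
Distance = sqrt(4.1426) = 2.0353


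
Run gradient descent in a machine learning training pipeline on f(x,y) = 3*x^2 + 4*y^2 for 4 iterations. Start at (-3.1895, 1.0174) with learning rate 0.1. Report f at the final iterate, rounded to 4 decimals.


Gradient descent on f(x,y) = 3*x^2 + 4*y^2.
Starting point: (-3.1895, 1.0174), alpha = 0.1
Step 1: grad_x = 2*3*-3.1895 = -19.137, grad_y = 2*4*1.0174 = 8.1392
  x_1 = -3.1895 - 0.1*-19.137 = -1.2758
  y_1 = 1.0174 - 0.1*8.1392 = 0.2035
Step 2: grad_x = 2*3*-1.2758 = -7.6548, grad_y = 2*4*0.2035 = 1.6278
  x_2 = -1.2758 - 0.1*-7.6548 = -0.5103
  y_2 = 0.2035 - 0.1*1.6278 = 0.0407
Step 3: grad_x = 2*3*-0.5103 = -3.0619, grad_y = 2*4*0.0407 = 0.3256
  x_3 = -0.5103 - 0.1*-3.0619 = -0.2041
  y_3 = 0.0407 - 0.1*0.3256 = 0.0081
Step 4: grad_x = 2*3*-0.2041 = -1.2248, grad_y = 2*4*0.0081 = 0.0651
  x_4 = -0.2041 - 0.1*-1.2248 = -0.0817
  y_4 = 0.0081 - 0.1*0.0651 = 0.0016
f(-0.0817, 0.0016) = 3*(-0.0817)^2 + 4*0.0016^2 = 0.02


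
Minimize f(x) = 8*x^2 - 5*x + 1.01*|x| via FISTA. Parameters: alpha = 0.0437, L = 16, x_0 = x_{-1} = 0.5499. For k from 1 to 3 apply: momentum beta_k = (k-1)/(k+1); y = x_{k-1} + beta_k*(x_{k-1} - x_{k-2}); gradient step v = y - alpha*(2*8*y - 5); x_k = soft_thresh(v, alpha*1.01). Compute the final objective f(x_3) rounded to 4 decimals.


FISTA on f(x) = 8*x^2 - 5*x + 1.01*|x|
L = 16, alpha = 0.0437
Iteration 1: beta = 0.0, y = 0.5499 + 0.0*(0.5499 - 0.5499) = 0.5499
  grad(y) = 3.7984, v = y - alpha*grad = 0.3839
  prox(v) = soft_thresh(0.3839, 0.0441) = 0.3398
Iteration 2: beta = 0.3333, y = 0.3398 + 0.3333*(0.3398 - 0.5499) = 0.2697
  grad(y) = -0.6843, v = y - alpha*grad = 0.2996
  prox(v) = soft_thresh(0.2996, 0.0441) = 0.2555
Iteration 3: beta = 0.5, y = 0.2555 + 0.5*(0.2555 - 0.3398) = 0.2134
  grad(y) = -1.5862, v = y - alpha*grad = 0.2827
  prox(v) = soft_thresh(0.2827, 0.0441) = 0.2385
f(x_3) = 8*0.2385^2 - 5*0.2385 + 1.01*|0.2385| = -0.4966


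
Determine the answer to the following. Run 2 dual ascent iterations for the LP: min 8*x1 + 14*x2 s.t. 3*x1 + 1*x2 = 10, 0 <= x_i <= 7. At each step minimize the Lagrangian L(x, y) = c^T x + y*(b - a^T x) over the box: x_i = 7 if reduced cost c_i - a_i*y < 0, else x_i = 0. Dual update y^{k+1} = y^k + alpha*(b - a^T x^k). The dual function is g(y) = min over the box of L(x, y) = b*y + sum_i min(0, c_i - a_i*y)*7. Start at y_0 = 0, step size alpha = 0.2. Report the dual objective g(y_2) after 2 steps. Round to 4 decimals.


Dual ascent for LP: min 8*x1 + 14*x2, 3*x1 + 1*x2 = 10, 0 <= x_i <= 7
Step 1: y^k = 0.0, reduced costs: (8.0, 14.0)
  x^k = (0.0, 0.0), subgradient = b - a^T x = 10.0
  y^{k+1} = 0.0 + 0.2*10.0 = 2.0
Step 2: y^k = 2.0, reduced costs: (2.0, 12.0)
  x^k = (0.0, 0.0), subgradient = b - a^T x = 10.0
  y^{k+1} = 2.0 + 0.2*10.0 = 4.0
Dual objective at y_2 = 4.0: reduced costs (-4.0, 10.0), box minimizer x = (7.0, 0.0)
g(y_2) = b*y + (c1 - a1*y)*x1 + (c2 - a2*y)*x2 = 10*4.0 + (-4.0)*7.0 + 10.0*0.0 = 40.0 - 28.0 + 0.0 = 12.0


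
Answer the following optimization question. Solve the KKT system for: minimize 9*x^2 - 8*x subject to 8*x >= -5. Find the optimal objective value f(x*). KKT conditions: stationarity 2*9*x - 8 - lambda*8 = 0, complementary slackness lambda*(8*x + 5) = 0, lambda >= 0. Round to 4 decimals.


Step 1: Try lambda = 0 (constraint inactive).
Stationarity: 2*9*x - 8 = 0
x* = 8/(2*9) = 4/9 = 0.4444 (rounded; the exact value 4/9 is used below)
Check constraint: 8*0.4444 = 3.5552 >= -5 -- satisfied.
Step 2: Compute optimal value.
f(x*) = 9*(4/9)^2 - 8*(4/9) = -1.7778


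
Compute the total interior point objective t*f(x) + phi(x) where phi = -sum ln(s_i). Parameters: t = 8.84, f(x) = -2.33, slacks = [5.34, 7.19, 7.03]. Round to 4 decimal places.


Step 1: Compute log-barrier.
ln values: [1.6752, 1.9727, 1.9502]
phi = -(1.6752 + 1.9727 + 1.9502) = -5.5981
Step 2: Compute augmented objective.
t*f(x) = 8.84*-2.33 = -20.5972
Total = -20.5972 - 5.5981 = -26.1953


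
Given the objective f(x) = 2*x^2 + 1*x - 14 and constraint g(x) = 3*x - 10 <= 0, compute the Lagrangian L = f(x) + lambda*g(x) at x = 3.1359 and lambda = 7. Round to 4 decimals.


Step 1: Evaluate f(x).
f(3.1359) = 2*3.1359^2 + 1*3.1359 - 14 = 8.8036
Step 2: Evaluate g(x).
g(3.1359) = 3*3.1359 - 10 = -0.5923
Step 3: Compute Lagrangian.
L = 8.8036 + 7*-0.5923 = 4.6575


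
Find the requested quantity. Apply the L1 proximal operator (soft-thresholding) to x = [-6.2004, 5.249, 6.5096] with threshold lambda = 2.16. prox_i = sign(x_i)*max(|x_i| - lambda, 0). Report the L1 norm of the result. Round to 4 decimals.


Soft-thresholding with lambda = 2.16:
prox(-6.2004) = sign(-6.2004)*max(|-6.2004| - 2.16, 0) = -4.0404
prox(5.249) = sign(5.249)*max(|5.249| - 2.16, 0) = 3.089
prox(6.5096) = sign(6.5096)*max(|6.5096| - 2.16, 0) = 4.3496
prox(x) = [-4.0404, 3.089, 4.3496]
||prox(x)||_1 = 4.0404 + 3.089 + 4.3496 = 11.479


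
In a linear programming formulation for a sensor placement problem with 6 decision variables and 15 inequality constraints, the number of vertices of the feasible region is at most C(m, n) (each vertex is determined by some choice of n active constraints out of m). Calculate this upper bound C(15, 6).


Each vertex corresponds to some choice of n active constraints out of m, so the number of vertices is at most C(m, n) = m! / (n!(m-n)!).
m = 15, n = 6
Numerator: 15 * 14 * 13 * 12 * 11 * 10
Denominator: 6! = 720
C(15, 6) = 5005


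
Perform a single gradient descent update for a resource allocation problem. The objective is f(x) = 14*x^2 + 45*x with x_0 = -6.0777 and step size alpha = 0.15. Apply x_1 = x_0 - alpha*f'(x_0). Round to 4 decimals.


We compute the gradient at x_0 and apply the update.
f'(x) = 28*x + 45
f'(-6.0777) = 28*-6.0777 + 45 = -125.1756
x_1 = -6.0777 - 0.15*-125.1756 = 12.6986


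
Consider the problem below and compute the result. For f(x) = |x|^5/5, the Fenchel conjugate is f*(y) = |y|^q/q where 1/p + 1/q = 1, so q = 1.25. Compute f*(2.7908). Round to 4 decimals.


The conjugate exponent q satisfies 1/p + 1/q = 1.
p = 5, so q = 5/(5 - 1) = 1.25
|y|^q = 2.7908^1.25 = 3.6071
f*(2.7908) = 3.6071 / 1.25 = 2.8857


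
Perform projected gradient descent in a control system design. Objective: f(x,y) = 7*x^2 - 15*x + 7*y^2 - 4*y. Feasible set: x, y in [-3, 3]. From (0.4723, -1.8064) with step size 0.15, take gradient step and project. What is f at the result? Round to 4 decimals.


Step 1: Compute gradient at (0.4723, -1.8064).
grad_x = 2*7*0.4723 - 15 = -8.3878
grad_y = 2*7*-1.8064 - 4 = -29.2896
Step 2: Gradient step.
x_raw = 0.4723 - 0.15*-8.3878 = 1.7305
y_raw = -1.8064 - 0.15*-29.2896 = 2.587
Step 3: Project onto [-3, 3].
x_proj = clip(1.7305) = 1.7305
y_proj = clip(2.587) = 2.587
Step 4: Evaluate f.
f(1.7305, 2.587) = 31.5059


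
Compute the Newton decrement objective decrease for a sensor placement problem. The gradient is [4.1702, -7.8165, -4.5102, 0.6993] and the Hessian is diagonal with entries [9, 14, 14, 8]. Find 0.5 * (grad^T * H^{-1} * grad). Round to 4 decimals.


Step 1: H is diagonal, so H^(-1) * g = [0.4634, -0.5583, -0.3222, 0.0874].
Step 2: g^T H^(-1) g = sum_i g_i^2 / H_ii
  = (4.1702)^2/9 + (-7.8165)^2/14 + (-4.5102)^2/14 + (0.6993)^2/8
  = 1.9323 + 4.3641 + 1.453 + 0.0611 = 7.8105
Step 3: Objective decrease = 0.5 * g^T H^(-1) g = 3.9053


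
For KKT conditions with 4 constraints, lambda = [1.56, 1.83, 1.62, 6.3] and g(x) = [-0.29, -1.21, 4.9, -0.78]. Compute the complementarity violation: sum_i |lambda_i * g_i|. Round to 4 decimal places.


KKT complementary slackness check:
lambda_1 * g_1 = 1.56 * -0.29 = -0.4524
lambda_2 * g_2 = 1.83 * -1.21 = -2.2143
lambda_3 * g_3 = 1.62 * 4.9 = 7.938
lambda_4 * g_4 = 6.3 * -0.78 = -4.914
Total violation = 0.4524 + 2.2143 + 7.938 + 4.914 = 15.5187


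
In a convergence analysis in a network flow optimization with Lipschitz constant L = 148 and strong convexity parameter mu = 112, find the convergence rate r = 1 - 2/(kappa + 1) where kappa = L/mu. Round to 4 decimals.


Step 1: Compute the condition number.
kappa = L/mu = 148/112 = 1.3214
Step 2: Compute the convergence rate.
r = 1 - 2/(kappa + 1) = 1 - 2*mu/(L + mu) = (L - mu)/(L + mu) = 36/260 = 0.1385


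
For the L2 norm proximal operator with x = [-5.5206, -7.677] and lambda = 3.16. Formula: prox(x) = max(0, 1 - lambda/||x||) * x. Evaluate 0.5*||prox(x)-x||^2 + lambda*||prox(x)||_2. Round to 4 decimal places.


Step 1: Compute ||x||.
||x|| = 9.4559
Step 2: Compute scaling factor.
scale = max(0, 1 - 3.16/9.4559) = 0.6658
Step 3: prox(x) = [-3.6757, -5.1115]
||prox(x)|| = 6.2959
Step 4: Proximal objective.
0.5*||prox-x||^2 = 4.9928
lambda*||prox|| = 19.895
Total = 24.8877


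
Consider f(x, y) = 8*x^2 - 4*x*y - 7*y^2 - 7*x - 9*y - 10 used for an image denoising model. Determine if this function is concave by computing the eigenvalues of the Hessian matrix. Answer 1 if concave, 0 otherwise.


The Hessian of f(x,y) = 8*x^2 - 4*x*y - 7*y^2 - 7*x - 9*y - 10 is:
H = [[16, -4], [-4, -14]]
Trace = 16 - 14 = 2
Determinant = 16*-14 - (-4)^2 = -240
Discriminant = (2)^2 - 4*-240 = 964.0
Eigenvalues: lambda_1 = -14.5242, lambda_2 = 16.5242
The function is not concave.

0


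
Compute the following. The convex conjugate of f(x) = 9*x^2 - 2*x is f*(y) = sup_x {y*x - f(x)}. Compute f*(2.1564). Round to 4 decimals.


f*(y) = sup_x {y*x - a*x^2 - b*x} = sup_x {(y-b)*x - a*x^2}
FOC: (y - b) - 2a*x = 0 => x* = (y - b)/(2a)
x* = (2.1564 + 2)/(2*9) = 0.2309
f*(2.1564) = (y-b)^2/(4a) = (2.1564 + 2)^2/(4*9)
= 17.2757/36 = 0.4799


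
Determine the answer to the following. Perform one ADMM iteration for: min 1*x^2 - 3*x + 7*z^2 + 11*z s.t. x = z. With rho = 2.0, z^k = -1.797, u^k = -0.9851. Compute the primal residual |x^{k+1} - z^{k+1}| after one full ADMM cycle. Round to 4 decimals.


ADMM iteration with rho = 2.0, z^k = -1.797, u^k = -0.9851
Step 1: x-update.
Minimize 1*x^2 - 3*x + (2.0/2)*(x + 1.797 - 0.9851)^2
FOC: (2*1 + 2.0)*x = 3 + 2.0*(-1.797 + 0.9851)
x^{k+1} = 0.3441
Step 2: z-update.
Minimize 7*z^2 + 11*z + (2.0/2)*(0.3441 - z - 0.9851)^2
FOC: (2*7 + 2.0)*z = -11 + 2.0*(0.3441 - 0.9851)
z^{k+1} = -0.7676
Step 3: u-update.
u^{k+1} = -0.9851 + 0.3441 + 0.7676 = 0.1266
Step 4: Primal residual = |0.3441 + 0.7676| = 1.1117


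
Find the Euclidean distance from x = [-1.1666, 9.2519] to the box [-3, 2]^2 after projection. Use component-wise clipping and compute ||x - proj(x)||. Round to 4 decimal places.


Project each component onto [-3, 2].
clip(-1.1666) = -1.1666, clip(9.2519) = 2.0
Projection = [-1.1666, 2.0]
Squared diffs: [0.0, 52.5901]
Distance = sqrt(52.5901) = 7.2519


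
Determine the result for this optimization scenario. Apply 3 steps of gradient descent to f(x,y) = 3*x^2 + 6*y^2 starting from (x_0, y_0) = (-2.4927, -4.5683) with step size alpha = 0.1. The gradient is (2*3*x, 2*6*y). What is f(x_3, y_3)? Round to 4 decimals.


Gradient descent on f(x,y) = 3*x^2 + 6*y^2.
Starting point: (-2.4927, -4.5683), alpha = 0.1
Step 1: grad_x = 2*3*-2.4927 = -14.9562, grad_y = 2*6*-4.5683 = -54.8196
  x_1 = -2.4927 - 0.1*-14.9562 = -0.9971
  y_1 = -4.5683 - 0.1*-54.8196 = 0.9137
Step 2: grad_x = 2*3*-0.9971 = -5.9825, grad_y = 2*6*0.9137 = 10.9639
  x_2 = -0.9971 - 0.1*-5.9825 = -0.3988
  y_2 = 0.9137 - 0.1*10.9639 = -0.1827
Step 3: grad_x = 2*3*-0.3988 = -2.393, grad_y = 2*6*-0.1827 = -2.1928
  x_3 = -0.3988 - 0.1*-2.393 = -0.1595
  y_3 = -0.1827 - 0.1*-2.1928 = 0.0365
f(-0.1595, 0.0365) = 3*(-0.1595)^2 + 6*0.0365^2 = 0.0844


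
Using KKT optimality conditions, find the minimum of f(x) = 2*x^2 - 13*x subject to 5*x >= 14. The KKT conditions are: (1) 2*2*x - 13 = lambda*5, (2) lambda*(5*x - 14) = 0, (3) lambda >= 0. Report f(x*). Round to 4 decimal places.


Step 1: Try lambda = 0 (constraint inactive).
Stationarity: 2*2*x - 13 = 0
x* = 13/(2*2) = 3.25
Check constraint: 5*3.25 = 16.25 >= 14 -- satisfied.
Step 2: Compute optimal value.
f(x*) = 2*3.25^2 - 13*3.25 = -21.125


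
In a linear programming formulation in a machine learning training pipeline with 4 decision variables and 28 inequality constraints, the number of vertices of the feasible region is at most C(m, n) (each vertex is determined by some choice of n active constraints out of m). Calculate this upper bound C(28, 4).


Each vertex corresponds to some choice of n active constraints out of m, so the number of vertices is at most C(m, n) = m! / (n!(m-n)!).
m = 28, n = 4
Numerator: 28 * 27 * 26 * 25
Denominator: 4! = 24
C(28, 4) = 20475


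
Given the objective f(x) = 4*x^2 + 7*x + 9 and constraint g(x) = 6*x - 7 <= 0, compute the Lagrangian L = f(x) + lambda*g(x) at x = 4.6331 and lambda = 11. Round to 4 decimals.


Step 1: Evaluate f(x).
f(4.6331) = 4*4.6331^2 + 7*4.6331 + 9 = 127.2942
Step 2: Evaluate g(x).
g(4.6331) = 6*4.6331 - 7 = 20.7986
Step 3: Compute Lagrangian.
L = 127.2942 + 11*20.7986 = 356.0788


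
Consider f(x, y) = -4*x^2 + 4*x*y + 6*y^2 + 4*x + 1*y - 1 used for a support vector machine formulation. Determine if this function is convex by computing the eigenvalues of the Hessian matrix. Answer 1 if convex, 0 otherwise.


The Hessian of f(x,y) = -4*x^2 + 4*x*y + 6*y^2 + 4*x + 1*y - 1 is:
H = [[-8, 4], [4, 12]]
Trace = -8 + 12 = 4
Determinant = -8*12 - (4)^2 = -112
Discriminant = (4)^2 - 4*-112 = 464.0
Eigenvalues: lambda_1 = -8.7703, lambda_2 = 12.7703
The function is not convex.

0


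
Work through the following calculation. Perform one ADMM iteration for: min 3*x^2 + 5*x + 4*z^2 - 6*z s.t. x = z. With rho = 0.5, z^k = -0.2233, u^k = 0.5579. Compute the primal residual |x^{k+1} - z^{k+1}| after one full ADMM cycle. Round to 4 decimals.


ADMM iteration with rho = 0.5, z^k = -0.2233, u^k = 0.5579
Step 1: x-update.
Minimize 3*x^2 + 5*x + (0.5/2)*(x + 0.2233 + 0.5579)^2
FOC: (2*3 + 0.5)*x = -5 + 0.5*(-0.2233 - 0.5579)
x^{k+1} = -0.8293
Step 2: z-update.
Minimize 4*z^2 - 6*z + (0.5/2)*(-0.8293 - z + 0.5579)^2
FOC: (2*4 + 0.5)*z = 6 + 0.5*(-0.8293 + 0.5579)
z^{k+1} = 0.6899
Step 3: u-update.
u^{k+1} = 0.5579 - 0.8293 - 0.6899 = -0.9613
Step 4: Primal residual = |-0.8293 - 0.6899| = 1.5192


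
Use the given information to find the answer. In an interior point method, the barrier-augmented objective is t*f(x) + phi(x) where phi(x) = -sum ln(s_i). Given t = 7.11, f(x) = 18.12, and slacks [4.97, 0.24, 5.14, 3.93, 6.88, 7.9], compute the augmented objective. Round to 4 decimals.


Step 1: Compute log-barrier.
ln values: [1.6034, -1.4271, 1.6371, 1.3686, 1.9286, 2.0669]
phi = -(1.6034 - 1.4271 + 1.6371 + 1.3686 + 1.9286 + 2.0669) = -7.1775
Step 2: Compute augmented objective.
t*f(x) = 7.11*18.12 = 128.8332
Total = 128.8332 - 7.1775 = 121.6557


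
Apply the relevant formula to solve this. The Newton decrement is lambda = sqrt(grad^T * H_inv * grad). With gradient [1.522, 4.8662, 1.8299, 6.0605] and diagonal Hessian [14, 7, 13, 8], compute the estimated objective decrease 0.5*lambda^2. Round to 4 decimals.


Step 1: H is diagonal, so H^(-1) * g = [0.1087, 0.6952, 0.1408, 0.7576].
Step 2: g^T H^(-1) g = sum_i g_i^2 / H_ii
  = (1.522)^2/14 + (4.8662)^2/7 + (1.8299)^2/13 + (6.0605)^2/8
  = 0.1655 + 3.3828 + 0.2576 + 4.5912 = 8.3971
Step 3: Objective decrease = 0.5 * g^T H^(-1) g = 4.1985


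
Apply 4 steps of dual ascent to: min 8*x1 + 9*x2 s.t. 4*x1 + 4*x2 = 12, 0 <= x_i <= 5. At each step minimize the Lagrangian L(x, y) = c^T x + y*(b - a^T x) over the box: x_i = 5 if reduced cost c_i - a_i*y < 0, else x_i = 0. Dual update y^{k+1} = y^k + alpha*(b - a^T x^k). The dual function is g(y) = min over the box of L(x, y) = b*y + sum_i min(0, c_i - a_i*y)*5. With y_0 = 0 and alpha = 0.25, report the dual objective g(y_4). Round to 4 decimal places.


Dual ascent for LP: min 8*x1 + 9*x2, 4*x1 + 4*x2 = 12, 0 <= x_i <= 5
Step 1: y^k = 0.0, reduced costs: (8.0, 9.0)
  x^k = (0.0, 0.0), subgradient = b - a^T x = 12.0
  y^{k+1} = 0.0 + 0.25*12.0 = 3.0
Step 2: y^k = 3.0, reduced costs: (-4.0, -3.0)
  x^k = (5.0, 5.0), subgradient = b - a^T x = -28.0
  y^{k+1} = 3.0 + 0.25*-28.0 = -4.0
Step 3: y^k = -4.0, reduced costs: (24.0, 25.0)
  x^k = (0.0, 0.0), subgradient = b - a^T x = 12.0
  y^{k+1} = -4.0 + 0.25*12.0 = -1.0
Step 4: y^k = -1.0, reduced costs: (12.0, 13.0)
  x^k = (0.0, 0.0), subgradient = b - a^T x = 12.0
  y^{k+1} = -1.0 + 0.25*12.0 = 2.0
Dual objective at y_4 = 2.0: reduced costs (0.0, 1.0), box minimizer x = (0.0, 0.0)
g(y_4) = b*y + (c1 - a1*y)*x1 + (c2 - a2*y)*x2 = 12*2.0 + 0.0*0.0 + 1.0*0.0 = 24.0 + 0.0 + 0.0 = 24.0


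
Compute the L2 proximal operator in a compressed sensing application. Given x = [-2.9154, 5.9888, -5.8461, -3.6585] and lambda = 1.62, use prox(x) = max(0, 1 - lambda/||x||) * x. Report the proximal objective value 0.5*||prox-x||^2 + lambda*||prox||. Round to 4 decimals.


Step 1: Compute ||x||.
||x|| = 9.5878
Step 2: Compute scaling factor.
scale = max(0, 1 - 1.62/9.5878) = 0.831
Step 3: prox(x) = [-2.4228, 4.9769, -4.8583, -3.0403]
||prox(x)|| = 7.9678
Step 4: Proximal objective.
0.5*||prox-x||^2 = 1.3122
lambda*||prox|| = 12.9078
Total = 14.2201


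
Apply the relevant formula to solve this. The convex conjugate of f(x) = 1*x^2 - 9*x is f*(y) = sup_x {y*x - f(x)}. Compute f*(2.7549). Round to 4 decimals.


f*(y) = sup_x {y*x - a*x^2 - b*x} = sup_x {(y-b)*x - a*x^2}
FOC: (y - b) - 2a*x = 0 => x* = (y - b)/(2a)
x* = (2.7549 + 9)/(2*1) = 5.8775
f*(2.7549) = (y-b)^2/(4a) = (2.7549 + 9)^2/(4*1)
= 138.1777/4 = 34.5444


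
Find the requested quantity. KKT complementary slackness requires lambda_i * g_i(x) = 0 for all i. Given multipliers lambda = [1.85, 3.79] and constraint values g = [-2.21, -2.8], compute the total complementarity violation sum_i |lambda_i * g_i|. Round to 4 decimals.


KKT complementary slackness check:
lambda_1 * g_1 = 1.85 * -2.21 = -4.0885
lambda_2 * g_2 = 3.79 * -2.8 = -10.612
Total violation = 4.0885 + 10.612 = 14.7005


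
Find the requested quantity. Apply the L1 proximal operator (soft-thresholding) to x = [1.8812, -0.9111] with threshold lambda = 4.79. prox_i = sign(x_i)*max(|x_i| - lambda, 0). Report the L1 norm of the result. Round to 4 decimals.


Soft-thresholding with lambda = 4.79:
prox(1.8812) = sign(1.8812)*max(|1.8812| - 4.79, 0) = 0.0
prox(-0.9111) = sign(-0.9111)*max(|-0.9111| - 4.79, 0) = 0.0
prox(x) = [0.0, 0.0]
||prox(x)||_1 = 0.0 + 0.0 = 0.0


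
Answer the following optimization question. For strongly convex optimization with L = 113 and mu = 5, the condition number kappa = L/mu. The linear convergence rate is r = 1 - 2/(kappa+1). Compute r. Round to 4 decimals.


Step 1: Compute the condition number.
kappa = L/mu = 113/5 = 22.6
Step 2: Compute the convergence rate.
r = 1 - 2/(kappa + 1) = 1 - 2*mu/(L + mu) = (L - mu)/(L + mu) = 108/118 = 0.9153


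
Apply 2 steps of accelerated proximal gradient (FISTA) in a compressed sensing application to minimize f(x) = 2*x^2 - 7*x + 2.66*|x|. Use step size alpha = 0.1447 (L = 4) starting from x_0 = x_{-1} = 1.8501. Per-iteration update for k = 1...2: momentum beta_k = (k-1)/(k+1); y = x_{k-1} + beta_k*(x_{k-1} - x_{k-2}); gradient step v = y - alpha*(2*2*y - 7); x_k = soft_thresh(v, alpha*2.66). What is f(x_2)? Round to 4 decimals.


FISTA on f(x) = 2*x^2 - 7*x + 2.66*|x|
L = 4, alpha = 0.1447
Iteration 1: beta = 0.0, y = 1.8501 + 0.0*(1.8501 - 1.8501) = 1.8501
  grad(y) = 0.4004, v = y - alpha*grad = 1.7922
  prox(v) = soft_thresh(1.7922, 0.3849) = 1.4073
Iteration 2: beta = 0.3333, y = 1.4073 + 0.3333*(1.4073 - 1.8501) = 1.2596
  grad(y) = -1.9614, v = y - alpha*grad = 1.5435
  prox(v) = soft_thresh(1.5435, 0.3849) = 1.1586
f(x_2) = 2*1.1586^2 - 7*1.1586 + 2.66*|1.1586| = -2.3436


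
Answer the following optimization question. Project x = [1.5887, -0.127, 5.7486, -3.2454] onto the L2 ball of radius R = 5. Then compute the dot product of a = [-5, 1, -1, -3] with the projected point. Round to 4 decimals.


Step 1: Compute ||x|| (intermediates to 6 decimals).
||x|| = sqrt(1.5887^2 + (-0.127)^2 + 5.7486^2 + (-3.2454)^2) = 6.791106
Step 2: Project.
Since ||x|| > R, scale = R/||x|| = 5/6.791106 = 0.736257, proj(x) = scale * x
proj(x) = [1.169691, -0.093505, 4.232447, -2.389448]
Step 3: Dot product.
a^T * proj(x) = -5*1.169691 + 1*(-0.093505) - 1*4.232447 - 3*(-2.389448) = -3.0061


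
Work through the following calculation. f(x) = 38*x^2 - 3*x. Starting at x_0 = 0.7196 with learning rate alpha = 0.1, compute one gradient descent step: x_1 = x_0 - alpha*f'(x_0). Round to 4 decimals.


We compute the gradient at x_0 and apply the update.
f'(x) = 76*x - 3
f'(0.7196) = 76*0.7196 - 3 = 51.6896
x_1 = 0.7196 - 0.1*51.6896 = -4.4494


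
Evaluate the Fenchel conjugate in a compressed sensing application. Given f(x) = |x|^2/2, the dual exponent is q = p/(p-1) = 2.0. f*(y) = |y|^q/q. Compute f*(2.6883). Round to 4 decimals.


The conjugate exponent q satisfies 1/p + 1/q = 1.
p = 2, so q = 2/(2 - 1) = 2.0
|y|^q = 2.6883^2.0 = 7.227
f*(2.6883) = 7.227 / 2.0 = 3.6135


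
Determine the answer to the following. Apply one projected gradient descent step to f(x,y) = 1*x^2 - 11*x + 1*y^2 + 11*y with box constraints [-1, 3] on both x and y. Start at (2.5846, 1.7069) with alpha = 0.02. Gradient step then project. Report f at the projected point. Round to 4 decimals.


Step 1: Compute gradient at (2.5846, 1.7069).
grad_x = 2*1*2.5846 - 11 = -5.8308
grad_y = 2*1*1.7069 + 11 = 14.4138
Step 2: Gradient step.
x_raw = 2.5846 - 0.02*-5.8308 = 2.7012
y_raw = 1.7069 - 0.02*14.4138 = 1.4186
Step 3: Project onto [-1, 3].
x_proj = clip(2.7012) = 2.7012
y_proj = clip(1.4186) = 1.4186
Step 4: Evaluate f.
f(2.7012, 1.4186) = -4.7995


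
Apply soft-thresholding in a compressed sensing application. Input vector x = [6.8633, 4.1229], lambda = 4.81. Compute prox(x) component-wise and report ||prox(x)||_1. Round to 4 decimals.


Soft-thresholding with lambda = 4.81:
prox(6.8633) = sign(6.8633)*max(|6.8633| - 4.81, 0) = 2.0533
prox(4.1229) = sign(4.1229)*max(|4.1229| - 4.81, 0) = 0.0
prox(x) = [2.0533, 0.0]
||prox(x)||_1 = 2.0533 + 0.0 = 2.0533


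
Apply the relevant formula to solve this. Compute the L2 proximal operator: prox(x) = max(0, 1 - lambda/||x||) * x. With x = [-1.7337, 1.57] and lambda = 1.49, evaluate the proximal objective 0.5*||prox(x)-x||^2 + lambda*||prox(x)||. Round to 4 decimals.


Step 1: Compute ||x||.
||x|| = 2.3389
Step 2: Compute scaling factor.
scale = max(0, 1 - 1.49/2.3389) = 0.363
Step 3: prox(x) = [-0.6293, 0.5698]
||prox(x)|| = 0.8489
Step 4: Proximal objective.
0.5*||prox-x||^2 = 1.1101
lambda*||prox|| = 1.2649
Total = 2.375


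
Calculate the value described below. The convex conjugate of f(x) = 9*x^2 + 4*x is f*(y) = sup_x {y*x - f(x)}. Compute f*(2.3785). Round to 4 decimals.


f*(y) = sup_x {y*x - a*x^2 - b*x} = sup_x {(y-b)*x - a*x^2}
FOC: (y - b) - 2a*x = 0 => x* = (y - b)/(2a)
x* = (2.3785 - 4)/(2*9) = -0.0901
f*(2.3785) = (y-b)^2/(4a) = (2.3785 - 4)^2/(4*9)
= 2.6293/36 = 0.073


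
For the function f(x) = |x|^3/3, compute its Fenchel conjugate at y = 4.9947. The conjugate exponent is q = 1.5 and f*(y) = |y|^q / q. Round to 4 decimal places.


The conjugate exponent q satisfies 1/p + 1/q = 1.
p = 3, so q = 3/(3 - 1) = 1.5
|y|^q = 4.9947^1.5 = 11.1626
f*(4.9947) = 11.1626 / 1.5 = 7.4417


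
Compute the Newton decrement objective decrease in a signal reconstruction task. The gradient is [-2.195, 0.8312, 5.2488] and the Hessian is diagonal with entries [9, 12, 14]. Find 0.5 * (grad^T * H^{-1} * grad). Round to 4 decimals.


Step 1: H is diagonal, so H^(-1) * g = [-0.2439, 0.0693, 0.3749].
Step 2: g^T H^(-1) g = sum_i g_i^2 / H_ii
  = (-2.195)^2/9 + (0.8312)^2/12 + (5.2488)^2/14
  = 0.5353 + 0.0576 + 1.9679 = 2.5608
Step 3: Objective decrease = 0.5 * g^T H^(-1) g = 1.2804


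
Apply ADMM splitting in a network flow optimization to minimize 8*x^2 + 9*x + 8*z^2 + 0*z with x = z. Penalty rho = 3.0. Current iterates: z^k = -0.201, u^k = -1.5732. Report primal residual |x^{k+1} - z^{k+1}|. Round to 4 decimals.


ADMM iteration with rho = 3.0, z^k = -0.201, u^k = -1.5732
Step 1: x-update.
Minimize 8*x^2 + 9*x + (3.0/2)*(x + 0.201 - 1.5732)^2
FOC: (2*8 + 3.0)*x = -9 + 3.0*(-0.201 + 1.5732)
x^{k+1} = -0.257
Step 2: z-update.
Minimize 8*z^2 + 0*z + (3.0/2)*(-0.257 - z - 1.5732)^2
FOC: (2*8 + 3.0)*z = 0 + 3.0*(-0.257 - 1.5732)
z^{k+1} = -0.289
Step 3: u-update.
u^{k+1} = -1.5732 - 0.257 + 0.289 = -1.5412
Step 4: Primal residual = |-0.257 + 0.289| = 0.032


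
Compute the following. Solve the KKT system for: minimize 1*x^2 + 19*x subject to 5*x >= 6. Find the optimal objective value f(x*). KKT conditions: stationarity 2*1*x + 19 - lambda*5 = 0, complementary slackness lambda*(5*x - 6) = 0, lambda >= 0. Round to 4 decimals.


Step 1: Try lambda = 0 (constraint inactive).
x_unc = -19/(2*1) = -9.5
Check: 5*-9.5 = -47.5 < 6 -- violated!
Step 2: Constraint must be active: 5*x = 6
x* = 6/5 = 1.2
lambda = (2*1*1.2 + 19)/5 = 4.28
Step 3: Compute optimal value.
f(x*) = 1*1.2^2 + 19*1.2 = 24.24


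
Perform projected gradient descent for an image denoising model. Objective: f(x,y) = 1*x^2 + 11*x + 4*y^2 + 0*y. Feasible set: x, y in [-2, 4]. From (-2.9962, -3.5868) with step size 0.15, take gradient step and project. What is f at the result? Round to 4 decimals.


Step 1: Compute gradient at (-2.9962, -3.5868).
grad_x = 2*1*-2.9962 + 11 = 5.0076
grad_y = 2*4*-3.5868 + 0 = -28.6944
Step 2: Gradient step.
x_raw = -2.9962 - 0.15*5.0076 = -3.7473
y_raw = -3.5868 - 0.15*-28.6944 = 0.7174
Step 3: Project onto [-2, 4].
x_proj = clip(-3.7473) = -2.0
y_proj = clip(0.7174) = 0.7174
Step 4: Evaluate f.
f(-2.0, 0.7174) = -15.9416


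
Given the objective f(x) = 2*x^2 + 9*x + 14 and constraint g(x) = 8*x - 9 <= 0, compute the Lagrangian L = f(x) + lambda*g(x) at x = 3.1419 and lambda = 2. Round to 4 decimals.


Step 1: Evaluate f(x).
f(3.1419) = 2*3.1419^2 + 9*3.1419 + 14 = 62.0202
Step 2: Evaluate g(x).
g(3.1419) = 8*3.1419 - 9 = 16.1352
Step 3: Compute Lagrangian.
L = 62.0202 + 2*16.1352 = 94.2906


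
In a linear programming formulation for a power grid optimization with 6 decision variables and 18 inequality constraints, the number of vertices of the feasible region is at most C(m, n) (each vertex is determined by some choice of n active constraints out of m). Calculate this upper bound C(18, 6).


Each vertex corresponds to some choice of n active constraints out of m, so the number of vertices is at most C(m, n) = m! / (n!(m-n)!).
m = 18, n = 6
Numerator: 18 * 17 * 16 * 15 * 14 * 13
Denominator: 6! = 720
C(18, 6) = 18564


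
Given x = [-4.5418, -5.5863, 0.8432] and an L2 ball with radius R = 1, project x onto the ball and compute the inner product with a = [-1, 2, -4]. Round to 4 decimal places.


Step 1: Compute ||x|| (intermediates to 6 decimals).
||x|| = sqrt((-4.5418)^2 + (-5.5863)^2 + 0.8432^2) = 7.24884
Step 2: Project.
Since ||x|| > R, scale = R/||x|| = 1/7.24884 = 0.137953, proj(x) = scale * x
proj(x) = [-0.626555, -0.770647, 0.116322]
Step 3: Dot product.
a^T * proj(x) = -1*(-0.626555) + 2*(-0.770647) - 4*0.116322 = -1.38


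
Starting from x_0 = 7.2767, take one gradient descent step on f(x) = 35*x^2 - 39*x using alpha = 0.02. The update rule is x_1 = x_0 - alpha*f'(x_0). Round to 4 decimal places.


We compute the gradient at x_0 and apply the update.
f'(x) = 70*x - 39
f'(7.2767) = 70*7.2767 - 39 = 470.369
x_1 = 7.2767 - 0.02*470.369 = -2.1307
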